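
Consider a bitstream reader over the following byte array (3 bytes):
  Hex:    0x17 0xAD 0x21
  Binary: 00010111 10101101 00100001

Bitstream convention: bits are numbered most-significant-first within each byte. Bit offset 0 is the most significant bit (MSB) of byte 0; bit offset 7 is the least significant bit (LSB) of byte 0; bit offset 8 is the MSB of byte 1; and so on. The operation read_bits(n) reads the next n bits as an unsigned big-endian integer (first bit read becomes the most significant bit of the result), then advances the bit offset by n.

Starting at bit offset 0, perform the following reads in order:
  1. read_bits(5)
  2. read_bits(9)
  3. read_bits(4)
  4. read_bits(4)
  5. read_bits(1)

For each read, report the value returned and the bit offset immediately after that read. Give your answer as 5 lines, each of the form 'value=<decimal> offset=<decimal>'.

Answer: value=2 offset=5
value=491 offset=14
value=4 offset=18
value=8 offset=22
value=0 offset=23

Derivation:
Read 1: bits[0:5] width=5 -> value=2 (bin 00010); offset now 5 = byte 0 bit 5; 19 bits remain
Read 2: bits[5:14] width=9 -> value=491 (bin 111101011); offset now 14 = byte 1 bit 6; 10 bits remain
Read 3: bits[14:18] width=4 -> value=4 (bin 0100); offset now 18 = byte 2 bit 2; 6 bits remain
Read 4: bits[18:22] width=4 -> value=8 (bin 1000); offset now 22 = byte 2 bit 6; 2 bits remain
Read 5: bits[22:23] width=1 -> value=0 (bin 0); offset now 23 = byte 2 bit 7; 1 bits remain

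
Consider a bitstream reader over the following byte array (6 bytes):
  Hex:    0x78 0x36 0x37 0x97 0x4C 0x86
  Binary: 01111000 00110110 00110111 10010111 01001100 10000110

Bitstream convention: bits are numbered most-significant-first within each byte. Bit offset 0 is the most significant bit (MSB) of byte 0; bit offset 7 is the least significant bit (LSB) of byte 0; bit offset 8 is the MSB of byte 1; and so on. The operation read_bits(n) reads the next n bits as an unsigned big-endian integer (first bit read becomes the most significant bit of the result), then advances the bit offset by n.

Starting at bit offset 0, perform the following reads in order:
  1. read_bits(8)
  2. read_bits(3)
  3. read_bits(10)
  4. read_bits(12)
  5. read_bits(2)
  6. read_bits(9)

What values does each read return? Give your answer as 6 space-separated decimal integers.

Read 1: bits[0:8] width=8 -> value=120 (bin 01111000); offset now 8 = byte 1 bit 0; 40 bits remain
Read 2: bits[8:11] width=3 -> value=1 (bin 001); offset now 11 = byte 1 bit 3; 37 bits remain
Read 3: bits[11:21] width=10 -> value=710 (bin 1011000110); offset now 21 = byte 2 bit 5; 27 bits remain
Read 4: bits[21:33] width=12 -> value=3886 (bin 111100101110); offset now 33 = byte 4 bit 1; 15 bits remain
Read 5: bits[33:35] width=2 -> value=2 (bin 10); offset now 35 = byte 4 bit 3; 13 bits remain
Read 6: bits[35:44] width=9 -> value=200 (bin 011001000); offset now 44 = byte 5 bit 4; 4 bits remain

Answer: 120 1 710 3886 2 200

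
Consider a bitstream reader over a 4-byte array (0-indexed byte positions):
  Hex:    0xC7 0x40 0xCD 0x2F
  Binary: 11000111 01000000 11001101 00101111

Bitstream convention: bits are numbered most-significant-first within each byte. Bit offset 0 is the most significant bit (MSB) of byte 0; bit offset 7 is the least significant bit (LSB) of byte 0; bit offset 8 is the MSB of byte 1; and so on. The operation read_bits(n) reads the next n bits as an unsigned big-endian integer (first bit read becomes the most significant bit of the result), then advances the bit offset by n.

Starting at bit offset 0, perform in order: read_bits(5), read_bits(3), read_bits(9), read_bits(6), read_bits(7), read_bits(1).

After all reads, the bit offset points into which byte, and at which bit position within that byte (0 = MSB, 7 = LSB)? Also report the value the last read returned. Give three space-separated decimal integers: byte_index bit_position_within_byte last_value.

Read 1: bits[0:5] width=5 -> value=24 (bin 11000); offset now 5 = byte 0 bit 5; 27 bits remain
Read 2: bits[5:8] width=3 -> value=7 (bin 111); offset now 8 = byte 1 bit 0; 24 bits remain
Read 3: bits[8:17] width=9 -> value=129 (bin 010000001); offset now 17 = byte 2 bit 1; 15 bits remain
Read 4: bits[17:23] width=6 -> value=38 (bin 100110); offset now 23 = byte 2 bit 7; 9 bits remain
Read 5: bits[23:30] width=7 -> value=75 (bin 1001011); offset now 30 = byte 3 bit 6; 2 bits remain
Read 6: bits[30:31] width=1 -> value=1 (bin 1); offset now 31 = byte 3 bit 7; 1 bits remain

Answer: 3 7 1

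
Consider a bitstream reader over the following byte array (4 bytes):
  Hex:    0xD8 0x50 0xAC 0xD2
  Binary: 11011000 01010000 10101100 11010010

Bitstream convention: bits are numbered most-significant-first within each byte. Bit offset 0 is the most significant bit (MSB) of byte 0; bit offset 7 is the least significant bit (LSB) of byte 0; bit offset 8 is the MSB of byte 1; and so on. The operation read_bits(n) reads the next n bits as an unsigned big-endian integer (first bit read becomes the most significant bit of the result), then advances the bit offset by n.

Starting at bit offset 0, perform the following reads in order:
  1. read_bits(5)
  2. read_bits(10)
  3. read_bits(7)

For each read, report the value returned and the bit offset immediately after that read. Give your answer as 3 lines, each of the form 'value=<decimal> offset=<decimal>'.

Read 1: bits[0:5] width=5 -> value=27 (bin 11011); offset now 5 = byte 0 bit 5; 27 bits remain
Read 2: bits[5:15] width=10 -> value=40 (bin 0000101000); offset now 15 = byte 1 bit 7; 17 bits remain
Read 3: bits[15:22] width=7 -> value=43 (bin 0101011); offset now 22 = byte 2 bit 6; 10 bits remain

Answer: value=27 offset=5
value=40 offset=15
value=43 offset=22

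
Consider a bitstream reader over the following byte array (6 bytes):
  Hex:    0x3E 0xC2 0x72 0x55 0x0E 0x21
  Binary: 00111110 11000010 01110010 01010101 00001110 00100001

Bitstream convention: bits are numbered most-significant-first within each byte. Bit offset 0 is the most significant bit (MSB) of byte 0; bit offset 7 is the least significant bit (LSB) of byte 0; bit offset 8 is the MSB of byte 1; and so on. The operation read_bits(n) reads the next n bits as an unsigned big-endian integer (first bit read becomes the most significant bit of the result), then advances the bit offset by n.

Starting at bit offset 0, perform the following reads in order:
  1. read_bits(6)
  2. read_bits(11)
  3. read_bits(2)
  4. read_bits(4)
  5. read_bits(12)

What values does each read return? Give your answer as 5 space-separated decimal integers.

Read 1: bits[0:6] width=6 -> value=15 (bin 001111); offset now 6 = byte 0 bit 6; 42 bits remain
Read 2: bits[6:17] width=11 -> value=1412 (bin 10110000100); offset now 17 = byte 2 bit 1; 31 bits remain
Read 3: bits[17:19] width=2 -> value=3 (bin 11); offset now 19 = byte 2 bit 3; 29 bits remain
Read 4: bits[19:23] width=4 -> value=9 (bin 1001); offset now 23 = byte 2 bit 7; 25 bits remain
Read 5: bits[23:35] width=12 -> value=680 (bin 001010101000); offset now 35 = byte 4 bit 3; 13 bits remain

Answer: 15 1412 3 9 680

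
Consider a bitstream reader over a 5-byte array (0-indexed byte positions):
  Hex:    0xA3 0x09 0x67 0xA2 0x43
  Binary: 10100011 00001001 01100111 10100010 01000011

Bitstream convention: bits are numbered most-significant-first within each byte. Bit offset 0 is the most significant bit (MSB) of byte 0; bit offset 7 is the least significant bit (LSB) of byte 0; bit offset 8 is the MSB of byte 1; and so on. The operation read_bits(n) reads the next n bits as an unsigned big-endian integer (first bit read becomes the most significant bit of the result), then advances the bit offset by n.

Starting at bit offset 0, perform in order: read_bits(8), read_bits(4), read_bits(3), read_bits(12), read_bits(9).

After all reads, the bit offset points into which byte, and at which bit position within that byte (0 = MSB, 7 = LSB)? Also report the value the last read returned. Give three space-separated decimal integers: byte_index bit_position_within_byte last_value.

Answer: 4 4 36

Derivation:
Read 1: bits[0:8] width=8 -> value=163 (bin 10100011); offset now 8 = byte 1 bit 0; 32 bits remain
Read 2: bits[8:12] width=4 -> value=0 (bin 0000); offset now 12 = byte 1 bit 4; 28 bits remain
Read 3: bits[12:15] width=3 -> value=4 (bin 100); offset now 15 = byte 1 bit 7; 25 bits remain
Read 4: bits[15:27] width=12 -> value=2877 (bin 101100111101); offset now 27 = byte 3 bit 3; 13 bits remain
Read 5: bits[27:36] width=9 -> value=36 (bin 000100100); offset now 36 = byte 4 bit 4; 4 bits remain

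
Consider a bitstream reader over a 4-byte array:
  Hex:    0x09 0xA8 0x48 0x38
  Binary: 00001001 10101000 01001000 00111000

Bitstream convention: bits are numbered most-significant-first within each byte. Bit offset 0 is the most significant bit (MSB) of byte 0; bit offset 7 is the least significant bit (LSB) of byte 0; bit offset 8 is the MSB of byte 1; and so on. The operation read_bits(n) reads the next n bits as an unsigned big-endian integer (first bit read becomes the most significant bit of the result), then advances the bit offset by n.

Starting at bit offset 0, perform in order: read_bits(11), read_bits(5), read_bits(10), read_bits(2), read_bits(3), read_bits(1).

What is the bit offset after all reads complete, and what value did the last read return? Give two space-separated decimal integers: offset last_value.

Answer: 32 0

Derivation:
Read 1: bits[0:11] width=11 -> value=77 (bin 00001001101); offset now 11 = byte 1 bit 3; 21 bits remain
Read 2: bits[11:16] width=5 -> value=8 (bin 01000); offset now 16 = byte 2 bit 0; 16 bits remain
Read 3: bits[16:26] width=10 -> value=288 (bin 0100100000); offset now 26 = byte 3 bit 2; 6 bits remain
Read 4: bits[26:28] width=2 -> value=3 (bin 11); offset now 28 = byte 3 bit 4; 4 bits remain
Read 5: bits[28:31] width=3 -> value=4 (bin 100); offset now 31 = byte 3 bit 7; 1 bits remain
Read 6: bits[31:32] width=1 -> value=0 (bin 0); offset now 32 = byte 4 bit 0; 0 bits remain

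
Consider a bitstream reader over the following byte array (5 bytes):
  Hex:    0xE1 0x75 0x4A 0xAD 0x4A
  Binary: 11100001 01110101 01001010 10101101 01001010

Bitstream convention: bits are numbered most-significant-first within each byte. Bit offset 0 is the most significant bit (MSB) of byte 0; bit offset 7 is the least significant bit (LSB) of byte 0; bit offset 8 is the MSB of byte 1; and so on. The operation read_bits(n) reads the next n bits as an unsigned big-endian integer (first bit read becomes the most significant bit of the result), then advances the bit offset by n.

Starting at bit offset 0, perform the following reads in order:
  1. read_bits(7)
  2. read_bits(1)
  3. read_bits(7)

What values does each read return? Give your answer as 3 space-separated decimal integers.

Read 1: bits[0:7] width=7 -> value=112 (bin 1110000); offset now 7 = byte 0 bit 7; 33 bits remain
Read 2: bits[7:8] width=1 -> value=1 (bin 1); offset now 8 = byte 1 bit 0; 32 bits remain
Read 3: bits[8:15] width=7 -> value=58 (bin 0111010); offset now 15 = byte 1 bit 7; 25 bits remain

Answer: 112 1 58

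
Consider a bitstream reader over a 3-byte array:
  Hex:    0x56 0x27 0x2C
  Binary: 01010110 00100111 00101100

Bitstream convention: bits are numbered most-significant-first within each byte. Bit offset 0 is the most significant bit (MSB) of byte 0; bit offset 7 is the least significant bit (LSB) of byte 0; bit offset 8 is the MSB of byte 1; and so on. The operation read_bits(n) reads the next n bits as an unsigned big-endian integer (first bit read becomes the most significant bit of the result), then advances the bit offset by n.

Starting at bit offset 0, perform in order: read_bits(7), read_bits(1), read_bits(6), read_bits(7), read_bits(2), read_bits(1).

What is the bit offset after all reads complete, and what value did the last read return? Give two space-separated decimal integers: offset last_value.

Answer: 24 0

Derivation:
Read 1: bits[0:7] width=7 -> value=43 (bin 0101011); offset now 7 = byte 0 bit 7; 17 bits remain
Read 2: bits[7:8] width=1 -> value=0 (bin 0); offset now 8 = byte 1 bit 0; 16 bits remain
Read 3: bits[8:14] width=6 -> value=9 (bin 001001); offset now 14 = byte 1 bit 6; 10 bits remain
Read 4: bits[14:21] width=7 -> value=101 (bin 1100101); offset now 21 = byte 2 bit 5; 3 bits remain
Read 5: bits[21:23] width=2 -> value=2 (bin 10); offset now 23 = byte 2 bit 7; 1 bits remain
Read 6: bits[23:24] width=1 -> value=0 (bin 0); offset now 24 = byte 3 bit 0; 0 bits remain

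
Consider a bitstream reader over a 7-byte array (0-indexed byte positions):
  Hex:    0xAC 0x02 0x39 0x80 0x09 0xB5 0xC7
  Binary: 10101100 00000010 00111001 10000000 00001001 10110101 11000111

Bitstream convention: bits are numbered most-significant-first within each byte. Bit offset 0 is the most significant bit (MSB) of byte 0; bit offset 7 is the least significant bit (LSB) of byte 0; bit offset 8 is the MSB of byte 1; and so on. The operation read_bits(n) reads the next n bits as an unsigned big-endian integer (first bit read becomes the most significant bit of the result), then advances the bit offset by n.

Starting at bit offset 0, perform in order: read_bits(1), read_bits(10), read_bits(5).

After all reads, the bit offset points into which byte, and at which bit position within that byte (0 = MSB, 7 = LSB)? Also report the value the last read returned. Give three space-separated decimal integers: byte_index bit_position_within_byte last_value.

Answer: 2 0 2

Derivation:
Read 1: bits[0:1] width=1 -> value=1 (bin 1); offset now 1 = byte 0 bit 1; 55 bits remain
Read 2: bits[1:11] width=10 -> value=352 (bin 0101100000); offset now 11 = byte 1 bit 3; 45 bits remain
Read 3: bits[11:16] width=5 -> value=2 (bin 00010); offset now 16 = byte 2 bit 0; 40 bits remain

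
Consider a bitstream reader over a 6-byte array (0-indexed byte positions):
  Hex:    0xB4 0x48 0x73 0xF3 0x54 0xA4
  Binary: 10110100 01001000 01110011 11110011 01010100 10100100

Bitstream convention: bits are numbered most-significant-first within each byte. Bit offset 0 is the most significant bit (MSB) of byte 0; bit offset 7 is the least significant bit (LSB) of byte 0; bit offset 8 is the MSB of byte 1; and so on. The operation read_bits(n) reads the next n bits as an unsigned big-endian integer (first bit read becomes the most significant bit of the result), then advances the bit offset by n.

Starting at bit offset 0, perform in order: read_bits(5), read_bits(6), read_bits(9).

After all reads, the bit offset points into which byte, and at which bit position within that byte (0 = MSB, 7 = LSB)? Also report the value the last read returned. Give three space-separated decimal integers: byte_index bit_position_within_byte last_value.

Answer: 2 4 135

Derivation:
Read 1: bits[0:5] width=5 -> value=22 (bin 10110); offset now 5 = byte 0 bit 5; 43 bits remain
Read 2: bits[5:11] width=6 -> value=34 (bin 100010); offset now 11 = byte 1 bit 3; 37 bits remain
Read 3: bits[11:20] width=9 -> value=135 (bin 010000111); offset now 20 = byte 2 bit 4; 28 bits remain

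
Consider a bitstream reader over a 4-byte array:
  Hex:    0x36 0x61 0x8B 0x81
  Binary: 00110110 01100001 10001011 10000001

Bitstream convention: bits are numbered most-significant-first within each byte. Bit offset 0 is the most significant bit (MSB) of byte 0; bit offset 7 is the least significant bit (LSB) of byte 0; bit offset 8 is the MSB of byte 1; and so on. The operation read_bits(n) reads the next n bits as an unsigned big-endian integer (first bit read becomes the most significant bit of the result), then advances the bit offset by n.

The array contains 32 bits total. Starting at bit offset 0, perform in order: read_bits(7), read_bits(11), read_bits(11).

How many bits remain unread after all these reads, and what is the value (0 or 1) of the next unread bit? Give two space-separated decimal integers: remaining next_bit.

Answer: 3 0

Derivation:
Read 1: bits[0:7] width=7 -> value=27 (bin 0011011); offset now 7 = byte 0 bit 7; 25 bits remain
Read 2: bits[7:18] width=11 -> value=390 (bin 00110000110); offset now 18 = byte 2 bit 2; 14 bits remain
Read 3: bits[18:29] width=11 -> value=368 (bin 00101110000); offset now 29 = byte 3 bit 5; 3 bits remain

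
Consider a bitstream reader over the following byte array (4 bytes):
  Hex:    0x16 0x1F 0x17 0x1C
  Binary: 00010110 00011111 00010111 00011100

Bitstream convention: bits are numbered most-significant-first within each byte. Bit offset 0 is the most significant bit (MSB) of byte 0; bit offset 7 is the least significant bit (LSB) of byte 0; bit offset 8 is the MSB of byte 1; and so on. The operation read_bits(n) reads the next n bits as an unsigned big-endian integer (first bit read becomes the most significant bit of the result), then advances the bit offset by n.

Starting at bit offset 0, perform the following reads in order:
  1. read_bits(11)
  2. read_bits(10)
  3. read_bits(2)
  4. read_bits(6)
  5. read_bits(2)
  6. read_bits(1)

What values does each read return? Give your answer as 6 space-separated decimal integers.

Answer: 176 994 3 35 2 0

Derivation:
Read 1: bits[0:11] width=11 -> value=176 (bin 00010110000); offset now 11 = byte 1 bit 3; 21 bits remain
Read 2: bits[11:21] width=10 -> value=994 (bin 1111100010); offset now 21 = byte 2 bit 5; 11 bits remain
Read 3: bits[21:23] width=2 -> value=3 (bin 11); offset now 23 = byte 2 bit 7; 9 bits remain
Read 4: bits[23:29] width=6 -> value=35 (bin 100011); offset now 29 = byte 3 bit 5; 3 bits remain
Read 5: bits[29:31] width=2 -> value=2 (bin 10); offset now 31 = byte 3 bit 7; 1 bits remain
Read 6: bits[31:32] width=1 -> value=0 (bin 0); offset now 32 = byte 4 bit 0; 0 bits remain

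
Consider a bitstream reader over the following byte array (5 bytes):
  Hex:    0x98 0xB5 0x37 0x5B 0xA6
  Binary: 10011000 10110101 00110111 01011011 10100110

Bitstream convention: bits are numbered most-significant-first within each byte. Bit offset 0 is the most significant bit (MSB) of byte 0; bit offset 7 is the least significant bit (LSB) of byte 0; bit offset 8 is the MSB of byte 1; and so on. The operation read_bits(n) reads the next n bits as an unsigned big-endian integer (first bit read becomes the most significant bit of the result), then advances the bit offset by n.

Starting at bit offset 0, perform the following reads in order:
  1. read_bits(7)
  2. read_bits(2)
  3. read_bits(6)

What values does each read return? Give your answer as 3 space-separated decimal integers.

Read 1: bits[0:7] width=7 -> value=76 (bin 1001100); offset now 7 = byte 0 bit 7; 33 bits remain
Read 2: bits[7:9] width=2 -> value=1 (bin 01); offset now 9 = byte 1 bit 1; 31 bits remain
Read 3: bits[9:15] width=6 -> value=26 (bin 011010); offset now 15 = byte 1 bit 7; 25 bits remain

Answer: 76 1 26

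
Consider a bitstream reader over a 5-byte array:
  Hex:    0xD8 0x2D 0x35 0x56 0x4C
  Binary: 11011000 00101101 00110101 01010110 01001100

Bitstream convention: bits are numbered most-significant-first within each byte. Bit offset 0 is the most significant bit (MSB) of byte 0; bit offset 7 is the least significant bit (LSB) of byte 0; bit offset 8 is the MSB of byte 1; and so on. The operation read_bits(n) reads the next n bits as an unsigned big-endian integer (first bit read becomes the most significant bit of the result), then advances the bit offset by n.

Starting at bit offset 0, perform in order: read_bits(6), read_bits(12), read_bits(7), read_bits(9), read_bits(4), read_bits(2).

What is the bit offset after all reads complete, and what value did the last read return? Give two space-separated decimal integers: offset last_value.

Read 1: bits[0:6] width=6 -> value=54 (bin 110110); offset now 6 = byte 0 bit 6; 34 bits remain
Read 2: bits[6:18] width=12 -> value=180 (bin 000010110100); offset now 18 = byte 2 bit 2; 22 bits remain
Read 3: bits[18:25] width=7 -> value=106 (bin 1101010); offset now 25 = byte 3 bit 1; 15 bits remain
Read 4: bits[25:34] width=9 -> value=345 (bin 101011001); offset now 34 = byte 4 bit 2; 6 bits remain
Read 5: bits[34:38] width=4 -> value=3 (bin 0011); offset now 38 = byte 4 bit 6; 2 bits remain
Read 6: bits[38:40] width=2 -> value=0 (bin 00); offset now 40 = byte 5 bit 0; 0 bits remain

Answer: 40 0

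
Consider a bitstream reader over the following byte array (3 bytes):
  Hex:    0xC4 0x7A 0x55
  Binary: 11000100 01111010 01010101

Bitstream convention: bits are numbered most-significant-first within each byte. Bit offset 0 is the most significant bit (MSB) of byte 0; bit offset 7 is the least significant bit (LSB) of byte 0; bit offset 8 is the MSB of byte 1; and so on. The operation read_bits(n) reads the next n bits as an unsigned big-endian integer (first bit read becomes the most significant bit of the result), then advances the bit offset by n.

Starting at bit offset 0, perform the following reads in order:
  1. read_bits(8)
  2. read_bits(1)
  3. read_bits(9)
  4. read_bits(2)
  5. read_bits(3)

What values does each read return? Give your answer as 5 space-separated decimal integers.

Answer: 196 0 489 1 2

Derivation:
Read 1: bits[0:8] width=8 -> value=196 (bin 11000100); offset now 8 = byte 1 bit 0; 16 bits remain
Read 2: bits[8:9] width=1 -> value=0 (bin 0); offset now 9 = byte 1 bit 1; 15 bits remain
Read 3: bits[9:18] width=9 -> value=489 (bin 111101001); offset now 18 = byte 2 bit 2; 6 bits remain
Read 4: bits[18:20] width=2 -> value=1 (bin 01); offset now 20 = byte 2 bit 4; 4 bits remain
Read 5: bits[20:23] width=3 -> value=2 (bin 010); offset now 23 = byte 2 bit 7; 1 bits remain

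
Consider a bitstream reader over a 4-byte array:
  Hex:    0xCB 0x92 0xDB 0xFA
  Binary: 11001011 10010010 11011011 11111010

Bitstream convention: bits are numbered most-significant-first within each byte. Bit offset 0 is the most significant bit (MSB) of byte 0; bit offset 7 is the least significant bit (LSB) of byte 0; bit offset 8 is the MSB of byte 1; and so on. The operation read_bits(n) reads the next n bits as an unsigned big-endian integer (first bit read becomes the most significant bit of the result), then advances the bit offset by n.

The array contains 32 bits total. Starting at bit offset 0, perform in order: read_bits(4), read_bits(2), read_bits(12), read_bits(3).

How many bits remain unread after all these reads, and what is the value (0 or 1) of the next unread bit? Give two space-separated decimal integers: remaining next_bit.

Answer: 11 0

Derivation:
Read 1: bits[0:4] width=4 -> value=12 (bin 1100); offset now 4 = byte 0 bit 4; 28 bits remain
Read 2: bits[4:6] width=2 -> value=2 (bin 10); offset now 6 = byte 0 bit 6; 26 bits remain
Read 3: bits[6:18] width=12 -> value=3659 (bin 111001001011); offset now 18 = byte 2 bit 2; 14 bits remain
Read 4: bits[18:21] width=3 -> value=3 (bin 011); offset now 21 = byte 2 bit 5; 11 bits remain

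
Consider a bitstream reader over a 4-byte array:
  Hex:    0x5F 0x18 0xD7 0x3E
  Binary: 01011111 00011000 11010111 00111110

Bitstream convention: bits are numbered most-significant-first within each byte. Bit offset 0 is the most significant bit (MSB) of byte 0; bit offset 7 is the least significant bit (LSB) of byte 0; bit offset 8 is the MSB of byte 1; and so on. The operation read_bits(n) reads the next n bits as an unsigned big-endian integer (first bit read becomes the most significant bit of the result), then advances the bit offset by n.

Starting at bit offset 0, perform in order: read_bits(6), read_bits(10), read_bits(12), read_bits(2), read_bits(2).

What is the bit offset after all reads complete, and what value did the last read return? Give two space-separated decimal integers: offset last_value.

Answer: 32 2

Derivation:
Read 1: bits[0:6] width=6 -> value=23 (bin 010111); offset now 6 = byte 0 bit 6; 26 bits remain
Read 2: bits[6:16] width=10 -> value=792 (bin 1100011000); offset now 16 = byte 2 bit 0; 16 bits remain
Read 3: bits[16:28] width=12 -> value=3443 (bin 110101110011); offset now 28 = byte 3 bit 4; 4 bits remain
Read 4: bits[28:30] width=2 -> value=3 (bin 11); offset now 30 = byte 3 bit 6; 2 bits remain
Read 5: bits[30:32] width=2 -> value=2 (bin 10); offset now 32 = byte 4 bit 0; 0 bits remain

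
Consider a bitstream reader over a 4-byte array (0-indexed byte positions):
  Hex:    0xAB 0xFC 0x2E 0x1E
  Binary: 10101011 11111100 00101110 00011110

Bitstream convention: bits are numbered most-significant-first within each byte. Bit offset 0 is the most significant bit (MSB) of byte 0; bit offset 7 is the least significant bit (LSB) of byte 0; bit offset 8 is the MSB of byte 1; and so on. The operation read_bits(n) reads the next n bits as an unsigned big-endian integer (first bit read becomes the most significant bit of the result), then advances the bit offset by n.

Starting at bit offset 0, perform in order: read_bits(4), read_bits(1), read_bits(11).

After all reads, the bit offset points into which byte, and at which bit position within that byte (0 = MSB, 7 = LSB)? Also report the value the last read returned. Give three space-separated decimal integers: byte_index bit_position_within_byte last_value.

Answer: 2 0 1020

Derivation:
Read 1: bits[0:4] width=4 -> value=10 (bin 1010); offset now 4 = byte 0 bit 4; 28 bits remain
Read 2: bits[4:5] width=1 -> value=1 (bin 1); offset now 5 = byte 0 bit 5; 27 bits remain
Read 3: bits[5:16] width=11 -> value=1020 (bin 01111111100); offset now 16 = byte 2 bit 0; 16 bits remain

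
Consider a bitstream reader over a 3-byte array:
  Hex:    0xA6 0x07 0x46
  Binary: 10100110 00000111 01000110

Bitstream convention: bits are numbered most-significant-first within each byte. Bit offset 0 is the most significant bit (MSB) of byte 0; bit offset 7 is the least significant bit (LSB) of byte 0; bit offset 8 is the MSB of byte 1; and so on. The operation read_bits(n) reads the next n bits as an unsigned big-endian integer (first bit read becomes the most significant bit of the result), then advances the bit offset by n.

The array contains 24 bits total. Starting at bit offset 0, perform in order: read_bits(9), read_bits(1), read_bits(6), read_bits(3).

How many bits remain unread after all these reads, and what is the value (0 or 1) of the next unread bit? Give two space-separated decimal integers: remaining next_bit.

Answer: 5 0

Derivation:
Read 1: bits[0:9] width=9 -> value=332 (bin 101001100); offset now 9 = byte 1 bit 1; 15 bits remain
Read 2: bits[9:10] width=1 -> value=0 (bin 0); offset now 10 = byte 1 bit 2; 14 bits remain
Read 3: bits[10:16] width=6 -> value=7 (bin 000111); offset now 16 = byte 2 bit 0; 8 bits remain
Read 4: bits[16:19] width=3 -> value=2 (bin 010); offset now 19 = byte 2 bit 3; 5 bits remain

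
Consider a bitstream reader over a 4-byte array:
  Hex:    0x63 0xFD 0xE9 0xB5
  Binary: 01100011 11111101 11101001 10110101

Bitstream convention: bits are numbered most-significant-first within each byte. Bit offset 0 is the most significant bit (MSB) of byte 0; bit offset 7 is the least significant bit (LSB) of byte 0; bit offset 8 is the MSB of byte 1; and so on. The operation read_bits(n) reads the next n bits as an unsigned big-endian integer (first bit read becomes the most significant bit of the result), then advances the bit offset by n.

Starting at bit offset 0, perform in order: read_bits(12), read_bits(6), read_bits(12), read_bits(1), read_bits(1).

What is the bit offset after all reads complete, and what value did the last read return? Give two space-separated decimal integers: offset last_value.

Answer: 32 1

Derivation:
Read 1: bits[0:12] width=12 -> value=1599 (bin 011000111111); offset now 12 = byte 1 bit 4; 20 bits remain
Read 2: bits[12:18] width=6 -> value=55 (bin 110111); offset now 18 = byte 2 bit 2; 14 bits remain
Read 3: bits[18:30] width=12 -> value=2669 (bin 101001101101); offset now 30 = byte 3 bit 6; 2 bits remain
Read 4: bits[30:31] width=1 -> value=0 (bin 0); offset now 31 = byte 3 bit 7; 1 bits remain
Read 5: bits[31:32] width=1 -> value=1 (bin 1); offset now 32 = byte 4 bit 0; 0 bits remain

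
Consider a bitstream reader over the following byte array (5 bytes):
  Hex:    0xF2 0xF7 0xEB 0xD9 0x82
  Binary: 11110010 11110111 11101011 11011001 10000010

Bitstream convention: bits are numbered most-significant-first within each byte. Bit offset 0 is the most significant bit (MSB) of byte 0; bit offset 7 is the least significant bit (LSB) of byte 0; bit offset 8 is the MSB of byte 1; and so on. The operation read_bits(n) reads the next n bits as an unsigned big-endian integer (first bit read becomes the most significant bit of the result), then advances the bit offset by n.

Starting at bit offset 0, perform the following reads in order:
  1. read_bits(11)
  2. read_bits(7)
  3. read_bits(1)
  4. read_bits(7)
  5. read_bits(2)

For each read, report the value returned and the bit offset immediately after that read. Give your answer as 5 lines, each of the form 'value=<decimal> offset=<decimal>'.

Read 1: bits[0:11] width=11 -> value=1943 (bin 11110010111); offset now 11 = byte 1 bit 3; 29 bits remain
Read 2: bits[11:18] width=7 -> value=95 (bin 1011111); offset now 18 = byte 2 bit 2; 22 bits remain
Read 3: bits[18:19] width=1 -> value=1 (bin 1); offset now 19 = byte 2 bit 3; 21 bits remain
Read 4: bits[19:26] width=7 -> value=47 (bin 0101111); offset now 26 = byte 3 bit 2; 14 bits remain
Read 5: bits[26:28] width=2 -> value=1 (bin 01); offset now 28 = byte 3 bit 4; 12 bits remain

Answer: value=1943 offset=11
value=95 offset=18
value=1 offset=19
value=47 offset=26
value=1 offset=28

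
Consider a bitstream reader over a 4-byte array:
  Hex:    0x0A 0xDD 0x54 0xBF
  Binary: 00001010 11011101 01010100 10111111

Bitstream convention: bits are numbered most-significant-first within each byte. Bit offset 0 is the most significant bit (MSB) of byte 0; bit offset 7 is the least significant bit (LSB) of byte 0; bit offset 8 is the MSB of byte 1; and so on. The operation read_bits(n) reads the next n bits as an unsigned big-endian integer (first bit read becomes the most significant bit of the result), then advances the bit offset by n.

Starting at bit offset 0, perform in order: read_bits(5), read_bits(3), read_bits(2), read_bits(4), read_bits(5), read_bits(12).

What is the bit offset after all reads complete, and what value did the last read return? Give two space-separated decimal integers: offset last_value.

Read 1: bits[0:5] width=5 -> value=1 (bin 00001); offset now 5 = byte 0 bit 5; 27 bits remain
Read 2: bits[5:8] width=3 -> value=2 (bin 010); offset now 8 = byte 1 bit 0; 24 bits remain
Read 3: bits[8:10] width=2 -> value=3 (bin 11); offset now 10 = byte 1 bit 2; 22 bits remain
Read 4: bits[10:14] width=4 -> value=7 (bin 0111); offset now 14 = byte 1 bit 6; 18 bits remain
Read 5: bits[14:19] width=5 -> value=10 (bin 01010); offset now 19 = byte 2 bit 3; 13 bits remain
Read 6: bits[19:31] width=12 -> value=2655 (bin 101001011111); offset now 31 = byte 3 bit 7; 1 bits remain

Answer: 31 2655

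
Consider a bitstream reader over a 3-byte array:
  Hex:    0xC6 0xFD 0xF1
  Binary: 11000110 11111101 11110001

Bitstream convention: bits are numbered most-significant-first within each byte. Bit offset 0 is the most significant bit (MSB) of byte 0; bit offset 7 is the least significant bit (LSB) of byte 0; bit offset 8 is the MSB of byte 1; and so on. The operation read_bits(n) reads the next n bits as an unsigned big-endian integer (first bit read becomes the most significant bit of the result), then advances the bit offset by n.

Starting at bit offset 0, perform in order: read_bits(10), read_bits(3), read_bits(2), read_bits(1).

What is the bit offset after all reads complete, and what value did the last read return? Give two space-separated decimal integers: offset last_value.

Read 1: bits[0:10] width=10 -> value=795 (bin 1100011011); offset now 10 = byte 1 bit 2; 14 bits remain
Read 2: bits[10:13] width=3 -> value=7 (bin 111); offset now 13 = byte 1 bit 5; 11 bits remain
Read 3: bits[13:15] width=2 -> value=2 (bin 10); offset now 15 = byte 1 bit 7; 9 bits remain
Read 4: bits[15:16] width=1 -> value=1 (bin 1); offset now 16 = byte 2 bit 0; 8 bits remain

Answer: 16 1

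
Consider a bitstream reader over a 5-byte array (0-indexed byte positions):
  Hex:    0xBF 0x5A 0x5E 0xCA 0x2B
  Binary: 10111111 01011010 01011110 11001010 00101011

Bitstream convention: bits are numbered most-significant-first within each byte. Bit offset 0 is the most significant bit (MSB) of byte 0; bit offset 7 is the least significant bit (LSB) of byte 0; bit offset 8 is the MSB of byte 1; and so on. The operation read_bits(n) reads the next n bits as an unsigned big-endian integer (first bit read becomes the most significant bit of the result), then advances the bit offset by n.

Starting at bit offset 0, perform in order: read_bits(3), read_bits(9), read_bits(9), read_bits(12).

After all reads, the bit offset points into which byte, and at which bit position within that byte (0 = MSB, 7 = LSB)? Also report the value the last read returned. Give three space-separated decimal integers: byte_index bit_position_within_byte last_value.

Read 1: bits[0:3] width=3 -> value=5 (bin 101); offset now 3 = byte 0 bit 3; 37 bits remain
Read 2: bits[3:12] width=9 -> value=501 (bin 111110101); offset now 12 = byte 1 bit 4; 28 bits remain
Read 3: bits[12:21] width=9 -> value=331 (bin 101001011); offset now 21 = byte 2 bit 5; 19 bits remain
Read 4: bits[21:33] width=12 -> value=3476 (bin 110110010100); offset now 33 = byte 4 bit 1; 7 bits remain

Answer: 4 1 3476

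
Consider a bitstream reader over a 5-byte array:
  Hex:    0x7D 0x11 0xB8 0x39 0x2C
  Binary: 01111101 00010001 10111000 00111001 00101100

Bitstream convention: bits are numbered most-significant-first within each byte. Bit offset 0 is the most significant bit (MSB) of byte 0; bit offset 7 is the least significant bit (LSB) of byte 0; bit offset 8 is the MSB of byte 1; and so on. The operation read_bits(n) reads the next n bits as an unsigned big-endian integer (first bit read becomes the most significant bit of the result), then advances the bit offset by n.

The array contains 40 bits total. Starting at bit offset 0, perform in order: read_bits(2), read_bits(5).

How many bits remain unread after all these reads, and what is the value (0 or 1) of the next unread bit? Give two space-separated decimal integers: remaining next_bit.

Answer: 33 1

Derivation:
Read 1: bits[0:2] width=2 -> value=1 (bin 01); offset now 2 = byte 0 bit 2; 38 bits remain
Read 2: bits[2:7] width=5 -> value=30 (bin 11110); offset now 7 = byte 0 bit 7; 33 bits remain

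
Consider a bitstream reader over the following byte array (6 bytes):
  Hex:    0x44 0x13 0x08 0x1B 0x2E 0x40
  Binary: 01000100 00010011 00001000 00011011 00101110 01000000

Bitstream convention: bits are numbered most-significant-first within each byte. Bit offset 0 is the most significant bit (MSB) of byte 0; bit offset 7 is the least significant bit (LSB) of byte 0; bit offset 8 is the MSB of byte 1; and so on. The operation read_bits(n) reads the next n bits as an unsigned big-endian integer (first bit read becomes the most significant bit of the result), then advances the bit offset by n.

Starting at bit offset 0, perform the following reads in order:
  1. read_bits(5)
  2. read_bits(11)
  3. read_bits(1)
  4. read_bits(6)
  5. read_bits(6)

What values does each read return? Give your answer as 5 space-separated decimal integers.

Read 1: bits[0:5] width=5 -> value=8 (bin 01000); offset now 5 = byte 0 bit 5; 43 bits remain
Read 2: bits[5:16] width=11 -> value=1043 (bin 10000010011); offset now 16 = byte 2 bit 0; 32 bits remain
Read 3: bits[16:17] width=1 -> value=0 (bin 0); offset now 17 = byte 2 bit 1; 31 bits remain
Read 4: bits[17:23] width=6 -> value=4 (bin 000100); offset now 23 = byte 2 bit 7; 25 bits remain
Read 5: bits[23:29] width=6 -> value=3 (bin 000011); offset now 29 = byte 3 bit 5; 19 bits remain

Answer: 8 1043 0 4 3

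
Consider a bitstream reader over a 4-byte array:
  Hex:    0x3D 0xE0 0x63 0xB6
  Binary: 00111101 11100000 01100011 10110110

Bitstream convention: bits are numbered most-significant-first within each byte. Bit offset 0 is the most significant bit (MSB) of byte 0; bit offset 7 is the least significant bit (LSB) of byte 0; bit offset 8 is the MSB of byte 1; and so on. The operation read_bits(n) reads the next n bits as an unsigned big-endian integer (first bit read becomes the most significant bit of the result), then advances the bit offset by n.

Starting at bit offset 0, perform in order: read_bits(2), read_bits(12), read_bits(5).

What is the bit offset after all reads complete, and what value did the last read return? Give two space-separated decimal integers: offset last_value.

Read 1: bits[0:2] width=2 -> value=0 (bin 00); offset now 2 = byte 0 bit 2; 30 bits remain
Read 2: bits[2:14] width=12 -> value=3960 (bin 111101111000); offset now 14 = byte 1 bit 6; 18 bits remain
Read 3: bits[14:19] width=5 -> value=3 (bin 00011); offset now 19 = byte 2 bit 3; 13 bits remain

Answer: 19 3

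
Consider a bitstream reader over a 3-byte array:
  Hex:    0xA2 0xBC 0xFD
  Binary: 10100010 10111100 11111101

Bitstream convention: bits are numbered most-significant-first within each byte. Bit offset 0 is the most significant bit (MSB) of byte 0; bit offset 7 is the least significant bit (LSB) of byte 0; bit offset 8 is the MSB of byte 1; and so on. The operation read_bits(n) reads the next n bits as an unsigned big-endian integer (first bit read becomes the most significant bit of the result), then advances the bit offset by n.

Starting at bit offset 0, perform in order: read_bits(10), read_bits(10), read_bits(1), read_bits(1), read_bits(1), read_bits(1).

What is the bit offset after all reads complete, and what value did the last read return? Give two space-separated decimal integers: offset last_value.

Answer: 24 1

Derivation:
Read 1: bits[0:10] width=10 -> value=650 (bin 1010001010); offset now 10 = byte 1 bit 2; 14 bits remain
Read 2: bits[10:20] width=10 -> value=975 (bin 1111001111); offset now 20 = byte 2 bit 4; 4 bits remain
Read 3: bits[20:21] width=1 -> value=1 (bin 1); offset now 21 = byte 2 bit 5; 3 bits remain
Read 4: bits[21:22] width=1 -> value=1 (bin 1); offset now 22 = byte 2 bit 6; 2 bits remain
Read 5: bits[22:23] width=1 -> value=0 (bin 0); offset now 23 = byte 2 bit 7; 1 bits remain
Read 6: bits[23:24] width=1 -> value=1 (bin 1); offset now 24 = byte 3 bit 0; 0 bits remain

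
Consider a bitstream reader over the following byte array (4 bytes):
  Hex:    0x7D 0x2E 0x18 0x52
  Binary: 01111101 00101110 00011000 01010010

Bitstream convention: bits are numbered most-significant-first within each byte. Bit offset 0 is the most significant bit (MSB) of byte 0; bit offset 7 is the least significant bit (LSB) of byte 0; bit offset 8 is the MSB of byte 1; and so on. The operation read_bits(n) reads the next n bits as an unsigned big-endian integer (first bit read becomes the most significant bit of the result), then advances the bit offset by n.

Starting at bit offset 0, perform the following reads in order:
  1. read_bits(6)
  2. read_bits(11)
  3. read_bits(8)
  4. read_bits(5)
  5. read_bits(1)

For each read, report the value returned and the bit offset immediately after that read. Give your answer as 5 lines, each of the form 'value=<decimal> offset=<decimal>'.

Answer: value=31 offset=6
value=604 offset=17
value=48 offset=25
value=20 offset=30
value=1 offset=31

Derivation:
Read 1: bits[0:6] width=6 -> value=31 (bin 011111); offset now 6 = byte 0 bit 6; 26 bits remain
Read 2: bits[6:17] width=11 -> value=604 (bin 01001011100); offset now 17 = byte 2 bit 1; 15 bits remain
Read 3: bits[17:25] width=8 -> value=48 (bin 00110000); offset now 25 = byte 3 bit 1; 7 bits remain
Read 4: bits[25:30] width=5 -> value=20 (bin 10100); offset now 30 = byte 3 bit 6; 2 bits remain
Read 5: bits[30:31] width=1 -> value=1 (bin 1); offset now 31 = byte 3 bit 7; 1 bits remain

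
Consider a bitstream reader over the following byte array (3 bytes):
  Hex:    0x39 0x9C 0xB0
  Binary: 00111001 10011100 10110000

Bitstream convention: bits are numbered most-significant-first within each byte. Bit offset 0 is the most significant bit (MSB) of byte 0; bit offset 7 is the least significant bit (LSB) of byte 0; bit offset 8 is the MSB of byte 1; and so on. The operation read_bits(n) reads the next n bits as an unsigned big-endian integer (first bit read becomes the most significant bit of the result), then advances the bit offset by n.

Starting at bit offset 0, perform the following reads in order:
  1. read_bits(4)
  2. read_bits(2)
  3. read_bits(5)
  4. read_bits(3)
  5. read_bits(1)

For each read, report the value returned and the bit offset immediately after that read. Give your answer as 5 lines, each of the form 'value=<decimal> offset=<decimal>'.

Read 1: bits[0:4] width=4 -> value=3 (bin 0011); offset now 4 = byte 0 bit 4; 20 bits remain
Read 2: bits[4:6] width=2 -> value=2 (bin 10); offset now 6 = byte 0 bit 6; 18 bits remain
Read 3: bits[6:11] width=5 -> value=12 (bin 01100); offset now 11 = byte 1 bit 3; 13 bits remain
Read 4: bits[11:14] width=3 -> value=7 (bin 111); offset now 14 = byte 1 bit 6; 10 bits remain
Read 5: bits[14:15] width=1 -> value=0 (bin 0); offset now 15 = byte 1 bit 7; 9 bits remain

Answer: value=3 offset=4
value=2 offset=6
value=12 offset=11
value=7 offset=14
value=0 offset=15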